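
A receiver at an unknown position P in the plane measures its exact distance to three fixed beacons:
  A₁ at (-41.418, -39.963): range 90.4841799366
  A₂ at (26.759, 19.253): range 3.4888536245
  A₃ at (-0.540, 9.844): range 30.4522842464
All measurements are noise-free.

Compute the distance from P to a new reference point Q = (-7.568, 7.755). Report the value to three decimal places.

37.773

eq1: (x + 41.418)² + (y + 39.963)² = 90.4841799366²
eq2: (x − 26.759)² + (y − 19.253)² = 3.4888536245²
eq3: (x + 0.540)² + (y − 9.844)² = 30.4522842464²
eq2−eq1, eq2−eq3 (x²,y² cancel):
  -136.354·x − 118.432·y = -5949.444716
  -54.598·x − 18.818·y = -1904.695670
det = -136.354·-18.818 − -118.432·-54.598 = -3900.240764
x = (-5949.444716·-18.818 − -118.432·-1904.695670) / -3900.240764 = 29.131603
y = (-136.354·-1904.695670 − -5949.444716·-54.598) / -3900.240764 = 16.695100
|P − Q| = √((29.131603 − -7.568)² + (16.695100 − 7.755)²) = 37.772825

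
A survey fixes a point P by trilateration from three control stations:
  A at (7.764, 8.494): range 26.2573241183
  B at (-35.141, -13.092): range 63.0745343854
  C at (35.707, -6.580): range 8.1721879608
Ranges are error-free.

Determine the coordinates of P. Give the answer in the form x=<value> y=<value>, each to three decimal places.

eq1: (x − 7.764)² + (y − 8.494)² = 26.2573241183²
eq2: (x + 35.141)² + (y + 13.092)² = 63.0745343854²
eq3: (x − 35.707)² + (y + 6.580)² = 8.1721879608²
eq2−eq3, eq2−eq1 (x²,y² cancel):
  141.696·x + 13.024·y = 3823.608136
  85.810·x + 43.172·y = 2015.087205
det = 141.696·43.172 − 13.024·85.810 = 4999.710272
x = (3823.608136·43.172 − 13.024·2015.087205) / 4999.710272 = 27.767272
y = (141.696·2015.087205 − 3823.608136·85.810) / 4999.710272 = -8.515297

x=27.767 y=-8.515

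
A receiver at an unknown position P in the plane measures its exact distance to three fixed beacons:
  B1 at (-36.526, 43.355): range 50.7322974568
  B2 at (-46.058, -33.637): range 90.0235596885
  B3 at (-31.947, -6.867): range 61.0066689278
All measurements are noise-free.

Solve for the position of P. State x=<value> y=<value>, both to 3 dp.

eq1: (x + 36.526)² + (y − 43.355)² = 50.7322974568²
eq2: (x + 46.058)² + (y + 33.637)² = 90.0235596885²
eq3: (x + 31.947)² + (y + 6.867)² = 61.0066689278²
eq3−eq2, eq3−eq1 (x²,y² cancel):
  -28.222·x − 53.540·y = -2197.407010
  -9.158·x + 100.444·y = 3294.085851
det = -28.222·100.444 − -53.540·-9.158 = -3325.049888
x = (-2197.407010·100.444 − -53.540·3294.085851) / -3325.049888 = 13.338444
y = (-28.222·3294.085851 − -2197.407010·-9.158) / -3325.049888 = 34.011383

x=13.338 y=34.011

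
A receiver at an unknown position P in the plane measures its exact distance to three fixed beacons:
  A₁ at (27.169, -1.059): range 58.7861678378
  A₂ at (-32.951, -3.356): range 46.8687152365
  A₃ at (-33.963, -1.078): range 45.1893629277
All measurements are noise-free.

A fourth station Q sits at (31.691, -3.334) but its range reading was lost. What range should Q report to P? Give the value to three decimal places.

eq1: (x − 27.169)² + (y + 1.059)² = 58.7861678378²
eq2: (x + 32.951)² + (y + 3.356)² = 46.8687152365²
eq3: (x + 33.963)² + (y + 1.078)² = 45.1893629277²
eq3−eq1, eq3−eq2 (x²,y² cancel):
  122.264·x + 0.038·y = -1829.106418
  2.024·x − 4.556·y = -212.214262
det = 122.264·-4.556 − 0.038·2.024 = -557.111696
x = (-1829.106418·-4.556 − 0.038·-212.214262) / -557.111696 = -14.972712
y = (122.264·-212.214262 − -1829.106418·2.024) / -557.111696 = 39.927457
|P − Q| = √((-14.972712 − 31.691)² + (39.927457 − -3.334)²) = 63.632190

63.632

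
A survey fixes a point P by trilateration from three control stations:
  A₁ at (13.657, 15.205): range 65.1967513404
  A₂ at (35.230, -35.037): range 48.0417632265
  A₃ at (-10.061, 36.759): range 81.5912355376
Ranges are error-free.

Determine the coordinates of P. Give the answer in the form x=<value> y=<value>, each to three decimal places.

eq1: (x − 13.657)² + (y − 15.205)² = 65.1967513404²
eq2: (x − 35.230)² + (y + 35.037)² = 48.0417632265²
eq3: (x + 10.061)² + (y − 36.759)² = 81.5912355376²
eq3−eq1, eq3−eq2 (x²,y² cancel):
  47.436·x − 43.108·y = 1371.771203
  90.582·x − 143.592·y = 5365.415170
det = 47.436·-143.592 − -43.108·90.582 = -2906.621256
x = (1371.771203·-143.592 − -43.108·5365.415170) / -2906.621256 = -11.806473
y = (47.436·5365.415170 − 1371.771203·90.582) / -2906.621256 = -44.813563

x=-11.806 y=-44.814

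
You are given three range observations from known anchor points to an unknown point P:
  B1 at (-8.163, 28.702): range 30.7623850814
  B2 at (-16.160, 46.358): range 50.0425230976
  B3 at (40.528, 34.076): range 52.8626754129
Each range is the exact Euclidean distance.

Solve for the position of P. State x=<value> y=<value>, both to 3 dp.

x=0.750 y=-0.741

eq1: (x + 8.163)² + (y − 28.702)² = 30.7623850814²
eq2: (x + 16.160)² + (y − 46.358)² = 50.0425230976²
eq3: (x − 40.528)² + (y − 34.076)² = 52.8626754129²
eq2−eq1, eq2−eq3 (x²,y² cancel):
  15.994·x − 35.312·y = 38.159391
  113.376·x − 24.564·y = 103.274462
det = 15.994·-24.564 − -35.312·113.376 = 3610.656696
x = (38.159391·-24.564 − -35.312·103.274462) / 3610.656696 = 0.750412
y = (15.994·103.274462 − 38.159391·113.376) / 3610.656696 = -0.740748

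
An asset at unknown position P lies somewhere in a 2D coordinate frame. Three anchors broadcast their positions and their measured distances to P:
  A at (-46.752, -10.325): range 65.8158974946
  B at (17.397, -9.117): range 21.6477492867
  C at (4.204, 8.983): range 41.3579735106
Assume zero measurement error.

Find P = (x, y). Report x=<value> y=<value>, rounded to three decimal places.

eq1: (x + 46.752)² + (y + 10.325)² = 65.8158974946²
eq2: (x − 17.397)² + (y + 9.117)² = 21.6477492867²
eq3: (x − 4.204)² + (y − 8.983)² = 41.3579735106²
eq2−eq3, eq2−eq1 (x²,y² cancel):
  -26.386·x + 36.200·y = -1529.264317
  -128.298·x − 2.416·y = -1956.527483
det = -26.386·-2.416 − 36.200·-128.298 = 4708.136176
x = (-1529.264317·-2.416 − 36.200·-1956.527483) / 4708.136176 = 15.828131
y = (-26.386·-1956.527483 − -1529.264317·-128.298) / 4708.136176 = -30.707824

x=15.828 y=-30.708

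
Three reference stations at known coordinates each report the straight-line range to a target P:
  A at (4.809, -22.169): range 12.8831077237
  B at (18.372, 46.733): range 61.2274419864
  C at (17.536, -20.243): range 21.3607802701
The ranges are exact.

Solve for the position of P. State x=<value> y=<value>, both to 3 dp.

x=-1.764 y=-11.089

eq1: (x − 4.809)² + (y + 22.169)² = 12.8831077237²
eq2: (x − 18.372)² + (y − 46.733)² = 61.2274419864²
eq3: (x − 17.536)² + (y + 20.243)² = 21.3607802701²
eq3−eq1, eq3−eq2 (x²,y² cancel):
  -25.454·x − 3.852·y = 87.609166
  1.672·x + 133.952·y = -1488.303390
det = -25.454·133.952 − -3.852·1.672 = -3403.173664
x = (87.609166·133.952 − -3.852·-1488.303390) / -3403.173664 = -1.763788
y = (-25.454·-1488.303390 − 87.609166·1.672) / -3403.173664 = -11.088706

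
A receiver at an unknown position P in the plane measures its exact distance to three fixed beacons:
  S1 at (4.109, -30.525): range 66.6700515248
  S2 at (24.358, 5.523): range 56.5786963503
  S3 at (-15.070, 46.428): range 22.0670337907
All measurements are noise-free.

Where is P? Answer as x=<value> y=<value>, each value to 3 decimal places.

eq1: (x − 4.109)² + (y + 30.525)² = 66.6700515248²
eq2: (x − 24.358)² + (y − 5.523)² = 56.5786963503²
eq3: (x + 15.070)² + (y − 46.428)² = 22.0670337907²
eq1−eq3, eq1−eq2 (x²,y² cancel):
  -38.358·x + 153.906·y = 5391.946368
  40.498·x + 72.096·y = 918.903077
det = -38.358·72.096 − 153.906·40.498 = -8998.343556
x = (5391.946368·72.096 − 153.906·918.903077) / -8998.343556 = -27.484288
y = (-38.358·918.903077 − 5391.946368·40.498) / -8998.343556 = 28.184113

x=-27.484 y=28.184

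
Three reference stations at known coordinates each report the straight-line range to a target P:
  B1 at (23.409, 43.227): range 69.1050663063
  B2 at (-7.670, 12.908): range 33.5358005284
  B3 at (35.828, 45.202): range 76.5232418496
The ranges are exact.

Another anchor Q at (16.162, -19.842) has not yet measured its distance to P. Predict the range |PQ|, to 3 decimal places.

eq1: (x − 23.409)² + (y − 43.227)² = 69.1050663063²
eq2: (x + 7.670)² + (y − 12.908)² = 33.5358005284²
eq3: (x − 35.828)² + (y − 45.202)² = 76.5232418496²
eq3−eq1, eq3−eq2 (x²,y² cancel):
  -24.838·x − 3.950·y = 169.984776
  -86.996·x − 64.588·y = 1629.735602
det = -24.838·-64.588 − -3.950·-86.996 = 1260.602544
x = (169.984776·-64.588 − -3.950·1629.735602) / 1260.602544 = -3.602659
y = (-24.838·1629.735602 − 169.984776·-86.996) / 1260.602544 = -20.380236
|P − Q| = √((-3.602659 − 16.162)² + (-20.380236 − -19.842)²) = 19.771986

19.772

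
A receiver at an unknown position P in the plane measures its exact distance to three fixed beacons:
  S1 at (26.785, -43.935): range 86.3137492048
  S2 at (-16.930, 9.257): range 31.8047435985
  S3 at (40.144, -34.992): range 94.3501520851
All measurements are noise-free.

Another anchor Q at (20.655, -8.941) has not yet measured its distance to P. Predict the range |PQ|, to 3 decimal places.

68.671

eq1: (x − 26.785)² + (y + 43.935)² = 86.3137492048²
eq2: (x + 16.930)² + (y − 9.257)² = 31.8047435985²
eq3: (x − 40.144)² + (y + 34.992)² = 94.3501520851²
eq2−eq3, eq2−eq1 (x²,y² cancel):
  114.148·x − 88.498·y = -5426.745632
  87.430·x − 106.384·y = -4163.118085
det = 114.148·-106.384 − -88.498·87.430 = -4406.140692
x = (-5426.745632·-106.384 − -88.498·-4163.118085) / -4406.140692 = -47.409127
y = (114.148·-4163.118085 − -5426.745632·87.430) / -4406.140692 = 0.170497
|P − Q| = √((-47.409127 − 20.655)² + (0.170497 − -8.941)²) = 68.671280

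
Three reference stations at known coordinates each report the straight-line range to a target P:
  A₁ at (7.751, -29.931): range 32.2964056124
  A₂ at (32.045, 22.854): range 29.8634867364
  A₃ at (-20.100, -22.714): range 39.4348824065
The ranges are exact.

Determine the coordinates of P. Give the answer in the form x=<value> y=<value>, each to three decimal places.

x=10.423 y=2.255

eq1: (x − 7.751)² + (y + 29.931)² = 32.2964056124²
eq2: (x − 32.045)² + (y − 22.854)² = 29.8634867364²
eq3: (x + 20.100)² + (y + 22.714)² = 39.4348824065²
eq3−eq2, eq3−eq1 (x²,y² cancel):
  104.290·x + 91.136·y = 1292.533655
  55.702·x − 14.434·y = 548.059101
det = 104.290·-14.434 − 91.136·55.702 = -6581.779332
x = (1292.533655·-14.434 − 91.136·548.059101) / -6581.779332 = 10.423374
y = (104.290·548.059101 − 1292.533655·55.702) / -6581.779332 = 2.254653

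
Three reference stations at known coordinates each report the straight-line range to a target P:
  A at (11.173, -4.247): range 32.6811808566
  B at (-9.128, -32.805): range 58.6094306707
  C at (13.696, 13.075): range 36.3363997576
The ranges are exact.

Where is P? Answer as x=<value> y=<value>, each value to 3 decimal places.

eq1: (x − 11.173)² + (y + 4.247)² = 32.6811808566²
eq2: (x + 9.128)² + (y + 32.805)² = 58.6094306707²
eq3: (x − 13.696)² + (y − 13.075)² = 36.3363997576²
eq2−eq3, eq2−eq1 (x²,y² cancel):
  45.648·x + 91.760·y = 1313.779048
  40.602·x + 57.116·y = 1350.390310
det = 45.648·57.116 − 91.760·40.602 = -1118.408352
x = (1313.779048·57.116 − 91.760·1350.390310) / -1118.408352 = 43.699612
y = (45.648·1350.390310 − 1313.779048·40.602) / -1118.408352 = -7.421761

x=43.700 y=-7.422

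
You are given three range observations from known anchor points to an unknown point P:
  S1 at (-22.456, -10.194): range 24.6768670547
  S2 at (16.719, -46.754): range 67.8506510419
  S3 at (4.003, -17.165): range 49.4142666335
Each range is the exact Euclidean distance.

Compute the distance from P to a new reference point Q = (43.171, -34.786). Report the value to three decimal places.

89.864

eq1: (x + 22.456)² + (y + 10.194)² = 24.6768670547²
eq2: (x − 16.719)² + (y + 46.754)² = 67.8506510419²
eq3: (x − 4.003)² + (y + 17.165)² = 49.4142666335²
eq3−eq1, eq3−eq2 (x²,y² cancel):
  -52.918·x + 13.942·y = 2130.350317
  25.432·x − 59.178·y = -7.140857
det = -52.918·-59.178 − 13.942·25.432 = 2777.008460
x = (2130.350317·-59.178 − 13.942·-7.140857) / 2777.008460 = -45.361876
y = (-52.918·-7.140857 − 2130.350317·25.432) / 2777.008460 = -19.373794
|P − Q| = √((-45.361876 − 43.171)² + (-19.373794 − -34.786)²) = 89.864377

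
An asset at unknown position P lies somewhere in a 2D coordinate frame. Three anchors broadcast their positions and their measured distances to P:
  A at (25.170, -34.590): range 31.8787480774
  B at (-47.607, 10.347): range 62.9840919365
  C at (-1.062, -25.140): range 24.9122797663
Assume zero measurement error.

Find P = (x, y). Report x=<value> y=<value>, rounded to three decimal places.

eq1: (x − 25.170)² + (y + 34.590)² = 31.8787480774²
eq2: (x + 47.607)² + (y − 10.347)² = 62.9840919365²
eq3: (x + 1.062)² + (y + 25.140)² = 24.9122797663²
eq1−eq2, eq1−eq3 (x²,y² cancel):
  -145.554·x + 89.874·y = -2407.251400
  -52.464·x + 18.900·y = -801.216660
det = -145.554·18.900 − 89.874·-52.464 = 1964.178936
x = (-2407.251400·18.900 − 89.874·-801.216660) / 1964.178936 = 13.497495
y = (-145.554·-801.216660 − -2407.251400·-52.464) / 1964.178936 = -4.925085

x=13.497 y=-4.925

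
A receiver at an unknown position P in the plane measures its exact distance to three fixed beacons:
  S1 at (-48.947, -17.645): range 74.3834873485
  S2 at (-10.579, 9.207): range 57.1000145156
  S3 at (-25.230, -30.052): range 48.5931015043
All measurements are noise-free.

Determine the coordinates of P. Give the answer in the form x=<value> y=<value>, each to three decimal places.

eq1: (x + 48.947)² + (y + 17.645)² = 74.3834873485²
eq2: (x + 10.579)² + (y − 9.207)² = 57.1000145156²
eq3: (x + 25.230)² + (y + 30.052)² = 48.5931015043²
eq3−eq2, eq3−eq1 (x²,y² cancel):
  29.302·x + 78.518·y = -2242.113658
  -47.434·x + 24.814·y = -2004.134446
det = 29.302·24.814 − 78.518·-47.434 = 4451.522640
x = (-2242.113658·24.814 − 78.518·-2004.134446) / 4451.522640 = 22.851691
y = (29.302·-2004.134446 − -2242.113658·-47.434) / 4451.522640 = -37.083394

x=22.852 y=-37.083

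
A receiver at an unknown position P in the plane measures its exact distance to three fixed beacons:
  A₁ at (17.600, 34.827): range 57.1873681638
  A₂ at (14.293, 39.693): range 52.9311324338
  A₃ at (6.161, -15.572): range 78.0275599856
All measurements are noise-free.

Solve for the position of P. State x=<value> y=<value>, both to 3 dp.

eq1: (x − 17.600)² + (y − 34.827)² = 57.1873681638²
eq2: (x − 14.293)² + (y − 39.693)² = 52.9311324338²
eq3: (x − 6.161)² + (y + 15.572)² = 78.0275599856²
eq2−eq3, eq2−eq1 (x²,y² cancel):
  -16.264·x − 110.530·y = -4785.974330
  6.614·x − 9.732·y = -725.834466
det = -16.264·-9.732 − -110.530·6.614 = 889.326668
x = (-4785.974330·-9.732 − -110.530·-725.834466) / 889.326668 = -37.836919
y = (-16.264·-725.834466 − -4785.974330·6.614) / 889.326668 = 48.867764

x=-37.837 y=48.868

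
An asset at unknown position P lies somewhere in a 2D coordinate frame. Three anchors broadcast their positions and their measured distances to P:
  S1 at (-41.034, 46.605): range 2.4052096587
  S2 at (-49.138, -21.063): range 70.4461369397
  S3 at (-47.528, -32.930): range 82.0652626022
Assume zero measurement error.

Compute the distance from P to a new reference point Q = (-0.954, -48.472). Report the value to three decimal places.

eq1: (x + 41.034)² + (y − 46.605)² = 2.4052096587²
eq2: (x + 49.138)² + (y + 21.063)² = 70.4461369397²
eq3: (x + 47.528)² + (y + 32.930)² = 82.0652626022²
eq3−eq2, eq3−eq1 (x²,y² cancel):
  -3.220·x + 23.734·y = 1286.946445
  12.988·x + 159.070·y = 7241.441789
det = -3.220·159.070 − 23.734·12.988 = -820.462592
x = (1286.946445·159.070 − 23.734·7241.441789) / -820.462592 = -40.033747
y = (-3.220·7241.441789 − 1286.946445·12.988) / -820.462592 = 48.792356
|P − Q| = √((-40.033747 − -0.954)² + (48.792356 − -48.472)²) = 104.821666

104.822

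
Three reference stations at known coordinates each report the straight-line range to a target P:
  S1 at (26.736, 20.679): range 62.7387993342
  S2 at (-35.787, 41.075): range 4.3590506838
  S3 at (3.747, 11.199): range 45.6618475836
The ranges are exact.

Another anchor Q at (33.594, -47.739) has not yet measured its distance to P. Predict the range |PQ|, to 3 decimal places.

108.421

eq1: (x − 26.736)² + (y − 20.679)² = 62.7387993342²
eq2: (x + 35.787)² + (y − 41.075)² = 4.3590506838²
eq3: (x − 3.747)² + (y − 11.199)² = 45.6618475836²
eq2−eq3, eq2−eq1 (x²,y² cancel):
  79.068·x − 59.752·y = -4894.410386
  125.046·x − 40.792·y = -5742.585876
det = 79.068·-40.792 − -59.752·125.046 = 4246.406736
x = (-4894.410386·-40.792 − -59.752·-5742.585876) / 4246.406736 = -33.788144
y = (79.068·-5742.585876 − -4894.410386·125.046) / 4246.406736 = 37.201255
|P − Q| = √((-33.788144 − 33.594)² + (37.201255 − -47.739)²) = 108.421402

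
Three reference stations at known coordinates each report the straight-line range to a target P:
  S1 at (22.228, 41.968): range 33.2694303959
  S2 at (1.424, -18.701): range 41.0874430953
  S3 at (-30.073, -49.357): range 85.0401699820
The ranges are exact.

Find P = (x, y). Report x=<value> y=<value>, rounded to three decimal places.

eq1: (x − 22.228)² + (y − 41.968)² = 33.2694303959²
eq2: (x − 1.424)² + (y + 18.701)² = 41.0874430953²
eq3: (x + 30.073)² + (y + 49.357)² = 85.0401699820²
eq1−eq3, eq1−eq2 (x²,y² cancel):
  -104.602·x − 182.650·y = -5039.873742
  -41.608·x − 121.338·y = -2484.964812
det = -104.602·-121.338 − -182.650·-41.608 = 5092.496276
x = (-5039.873742·-121.338 − -182.650·-2484.964812) / 5092.496276 = 30.957190
y = (-104.602·-2484.964812 − -5039.873742·-41.608) / 5092.496276 = 9.864165

x=30.957 y=9.864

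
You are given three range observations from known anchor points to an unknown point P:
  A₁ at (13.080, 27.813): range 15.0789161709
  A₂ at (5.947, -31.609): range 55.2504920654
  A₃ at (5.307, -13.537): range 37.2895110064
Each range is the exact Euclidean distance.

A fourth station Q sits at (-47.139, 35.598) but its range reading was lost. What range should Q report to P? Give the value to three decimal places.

47.527

eq1: (x − 13.080)² + (y − 27.813)² = 15.0789161709²
eq2: (x − 5.947)² + (y + 31.609)² = 55.2504920654²
eq3: (x − 5.307)² + (y + 13.537)² = 37.2895110064²
eq1−eq3, eq1−eq2 (x²,y² cancel):
  -15.546·x − 82.700·y = -1896.368669
  -14.266·x − 118.844·y = -2735.396840
det = -15.546·-118.844 − -82.700·-14.266 = 667.750624
x = (-1896.368669·-118.844 − -82.700·-2735.396840) / 667.750624 = -1.265863
y = (-15.546·-2735.396840 − -1896.368669·-14.266) / 667.750624 = 23.168655
|P − Q| = √((-1.265863 − -47.139)² + (23.168655 − 35.598)²) = 47.527185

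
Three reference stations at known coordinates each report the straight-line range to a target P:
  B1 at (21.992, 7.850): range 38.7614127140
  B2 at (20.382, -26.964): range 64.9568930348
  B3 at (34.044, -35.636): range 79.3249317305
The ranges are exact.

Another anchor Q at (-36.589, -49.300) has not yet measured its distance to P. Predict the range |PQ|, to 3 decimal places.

eq1: (x − 21.992)² + (y − 7.850)² = 38.7614127140²
eq2: (x − 20.382)² + (y + 26.964)² = 64.9568930348²
eq3: (x − 34.044)² + (y + 35.636)² = 79.3249317305²
eq3−eq1, eq3−eq2 (x²,y² cancel):
  -24.104·x + 86.972·y = 2906.349810
  -27.324·x + 17.344·y = 786.611629
det = -24.104·17.344 − 86.972·-27.324 = 1958.363152
x = (2906.349810·17.344 − 86.972·786.611629) / 1958.363152 = -9.194135
y = (-24.104·786.611629 − 2906.349810·-27.324) / 1958.363152 = 30.868951
|P − Q| = √((-9.194135 − -36.589)² + (30.868951 − -49.300)²) = 84.720359

84.720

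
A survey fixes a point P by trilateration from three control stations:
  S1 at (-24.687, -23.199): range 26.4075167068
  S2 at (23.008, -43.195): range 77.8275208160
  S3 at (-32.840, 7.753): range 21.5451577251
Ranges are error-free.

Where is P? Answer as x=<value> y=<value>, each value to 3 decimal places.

x=-46.755 y=-8.696

eq1: (x + 24.687)² + (y + 23.199)² = 26.4075167068²
eq2: (x − 23.008)² + (y + 43.195)² = 77.8275208160²
eq3: (x + 32.840)² + (y − 7.753)² = 21.5451577251²
eq2−eq1, eq2−eq3 (x²,y² cancel):
  -95.390·x + 39.992·y = 4112.231539
  -111.696·x + 101.896·y = 4336.327695
det = -95.390·101.896 − 39.992·-111.696 = -5252.913008
x = (4112.231539·101.896 − 39.992·4336.327695) / -5252.913008 = -46.755301
y = (-95.390·4336.327695 − 4112.231539·-111.696) / -5252.913008 = -8.695654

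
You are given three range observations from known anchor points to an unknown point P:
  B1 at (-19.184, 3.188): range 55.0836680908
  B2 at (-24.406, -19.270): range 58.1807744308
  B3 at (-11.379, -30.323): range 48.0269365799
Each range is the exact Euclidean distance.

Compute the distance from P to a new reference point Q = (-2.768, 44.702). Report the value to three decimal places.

68.188

eq1: (x + 19.184)² + (y − 3.188)² = 55.0836680908²
eq2: (x + 24.406)² + (y + 19.270)² = 58.1807744308²
eq3: (x + 11.379)² + (y + 30.323)² = 48.0269365799²
eq2−eq3, eq2−eq1 (x²,y² cancel):
  26.054·x − 22.106·y = 1160.396110
  10.444·x + 44.916·y = -238.004513
det = 26.054·44.916 − -22.106·10.444 = 1401.116528
x = (1160.396110·44.916 − -22.106·-238.004513) / 1401.116528 = 33.444059
y = (26.054·-238.004513 − 1160.396110·10.444) / 1401.116528 = -13.075391
|P − Q| = √((33.444059 − -2.768)² + (-13.075391 − 44.702)²) = 68.187537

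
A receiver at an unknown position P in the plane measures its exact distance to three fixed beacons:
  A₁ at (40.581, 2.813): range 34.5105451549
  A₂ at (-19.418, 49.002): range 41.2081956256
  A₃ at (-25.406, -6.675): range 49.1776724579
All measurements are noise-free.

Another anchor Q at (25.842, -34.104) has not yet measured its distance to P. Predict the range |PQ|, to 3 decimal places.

eq1: (x − 40.581)² + (y − 2.813)² = 34.5105451549²
eq2: (x + 19.418)² + (y − 49.002)² = 41.2081956256²
eq3: (x + 25.406)² + (y + 6.675)² = 49.1776724579²
eq3−eq1, eq3−eq2 (x²,y² cancel):
  131.974·x + 18.976·y = 2192.175810
  11.976·x + 111.354·y = 2808.562349
det = 131.974·111.354 − 18.976·11.976 = 14468.576220
x = (2192.175810·111.354 − 18.976·2808.562349) / 14468.576220 = 13.188047
y = (131.974·2808.562349 − 2192.175810·11.976) / 14468.576220 = 23.803566
|P − Q| = √((13.188047 − 25.842)² + (23.803566 − -34.104)²) = 59.274014

59.274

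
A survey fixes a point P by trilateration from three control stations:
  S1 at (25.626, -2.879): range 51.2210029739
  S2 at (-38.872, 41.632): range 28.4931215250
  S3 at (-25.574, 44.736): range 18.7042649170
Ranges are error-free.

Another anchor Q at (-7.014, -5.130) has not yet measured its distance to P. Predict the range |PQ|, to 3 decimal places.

37.181

eq1: (x − 25.626)² + (y + 2.879)² = 51.2210029739²
eq2: (x + 38.872)² + (y − 41.632)² = 28.4931215250²
eq3: (x + 25.574)² + (y − 44.736)² = 18.7042649170²
eq1−eq2, eq1−eq3 (x²,y² cancel):
  -128.996·x + 89.022·y = 4391.008462
  -102.400·x + 95.230·y = 4264.100275
det = -128.996·95.230 − 89.022·-102.400 = -3168.436280
x = (4391.008462·95.230 − 89.022·4264.100275) / -3168.436280 = -12.169095
y = (-128.996·4264.100275 − 4391.008462·-102.400) / -3168.436280 = 31.691536
|P − Q| = √((-12.169095 − -7.014)² + (31.691536 − -5.130)²) = 37.180647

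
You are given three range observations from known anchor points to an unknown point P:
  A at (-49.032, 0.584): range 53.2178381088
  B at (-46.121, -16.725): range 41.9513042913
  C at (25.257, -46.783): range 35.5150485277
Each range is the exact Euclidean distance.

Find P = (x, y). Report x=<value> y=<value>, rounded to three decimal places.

eq1: (x + 49.032)² + (y − 0.584)² = 53.2178381088²
eq2: (x + 46.121)² + (y + 16.725)² = 41.9513042913²
eq3: (x − 25.257)² + (y + 46.783)² = 35.5150485277²
eq2−eq3, eq2−eq1 (x²,y² cancel):
  142.756·x − 60.116·y = 918.286132
  -5.822·x + 34.618·y = -1074.620547
det = 142.756·34.618 − -60.116·-5.822 = 4591.931856
x = (918.286132·34.618 − -60.116·-1074.620547) / 4591.931856 = -7.145720
y = (142.756·-1074.620547 − 918.286132·-5.822) / 4591.931856 = -32.244004

x=-7.146 y=-32.244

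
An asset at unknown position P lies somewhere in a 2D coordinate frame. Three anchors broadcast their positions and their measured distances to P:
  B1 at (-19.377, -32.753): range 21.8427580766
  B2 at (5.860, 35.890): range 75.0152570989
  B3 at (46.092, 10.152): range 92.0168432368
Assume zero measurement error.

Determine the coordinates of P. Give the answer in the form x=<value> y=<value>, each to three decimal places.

x=-39.370 y=-23.956

eq1: (x + 19.377)² + (y + 32.753)² = 21.8427580766²
eq2: (x − 5.860)² + (y − 35.890)² = 75.0152570989²
eq3: (x − 46.092)² + (y − 10.152)² = 92.0168432368²
eq2−eq3, eq2−eq1 (x²,y² cancel):
  80.464·x − 51.476·y = -1934.706774
  -50.474·x − 137.286·y = 5275.978155
det = 80.464·-137.286 − -51.476·-50.474 = -13644.780328
x = (-1934.706774·-137.286 − -51.476·5275.978155) / -13644.780328 = -39.369956
y = (80.464·5275.978155 − -1934.706774·-50.474) / -13644.780328 = -23.955968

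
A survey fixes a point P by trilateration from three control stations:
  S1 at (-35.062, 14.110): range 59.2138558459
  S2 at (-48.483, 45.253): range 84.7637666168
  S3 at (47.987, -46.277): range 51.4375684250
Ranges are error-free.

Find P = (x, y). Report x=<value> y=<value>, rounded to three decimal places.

x=21.940 y=-1.922

eq1: (x + 35.062)² + (y − 14.110)² = 59.2138558459²
eq2: (x + 48.483)² + (y − 45.253)² = 84.7637666168²
eq3: (x − 47.987)² + (y + 46.277)² = 51.4375684250²
eq1−eq3, eq1−eq2 (x²,y² cancel):
  166.098·x − 120.774·y = 3876.334233
  -26.842·x + 62.286·y = -708.616053
det = 166.098·62.286 − -120.774·-26.842 = 7103.764320
x = (3876.334233·62.286 − -120.774·-708.616053) / 7103.764320 = 21.940334
y = (166.098·-708.616053 − 3876.334233·-26.842) / 7103.764320 = -1.921678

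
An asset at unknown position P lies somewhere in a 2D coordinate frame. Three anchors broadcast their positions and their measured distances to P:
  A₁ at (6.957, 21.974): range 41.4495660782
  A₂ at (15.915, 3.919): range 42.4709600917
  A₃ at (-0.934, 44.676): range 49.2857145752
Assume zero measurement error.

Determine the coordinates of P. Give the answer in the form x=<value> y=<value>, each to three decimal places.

eq1: (x − 6.957)² + (y − 21.974)² = 41.4495660782²
eq2: (x − 15.915)² + (y − 3.919)² = 42.4709600917²
eq3: (x + 0.934)² + (y − 44.676)² = 49.2857145752²
eq1−eq3, eq1−eq2 (x²,y² cancel):
  -15.782·x + 45.404·y = 754.545674
  17.916·x − 36.110·y = -348.326662
det = -15.782·-36.110 − 45.404·17.916 = -243.570044
x = (754.545674·-36.110 − 45.404·-348.326662) / -243.570044 = 46.931964
y = (-15.782·-348.326662 − 754.545674·17.916) / -243.570044 = 32.931590

x=46.932 y=32.932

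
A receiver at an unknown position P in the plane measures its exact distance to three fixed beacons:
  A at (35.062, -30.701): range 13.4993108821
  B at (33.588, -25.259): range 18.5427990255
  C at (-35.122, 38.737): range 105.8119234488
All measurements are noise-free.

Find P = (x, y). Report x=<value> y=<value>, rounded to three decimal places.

eq1: (x − 35.062)² + (y + 30.701)² = 13.4993108821²
eq2: (x − 33.588)² + (y + 25.259)² = 18.5427990255²
eq3: (x + 35.122)² + (y − 38.737)² = 105.8119234488²
eq2−eq3, eq2−eq1 (x²,y² cancel):
  -137.420·x + 127.992·y = -9884.388520
  2.948·x − 10.884·y = 567.328421
det = -137.420·-10.884 − 127.992·2.948 = 1118.358864
x = (-9884.388520·-10.884 − 127.992·567.328421) / 1118.358864 = 31.267410
y = (-137.420·567.328421 − -9884.388520·2.948) / 1118.358864 = -43.656018

x=31.267 y=-43.656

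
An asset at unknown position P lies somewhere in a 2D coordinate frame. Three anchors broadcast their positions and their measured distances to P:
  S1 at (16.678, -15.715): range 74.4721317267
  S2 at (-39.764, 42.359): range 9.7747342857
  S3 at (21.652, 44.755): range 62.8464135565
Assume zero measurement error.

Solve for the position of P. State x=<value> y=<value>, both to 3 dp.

eq1: (x − 16.678)² + (y + 15.715)² = 74.4721317267²
eq2: (x + 39.764)² + (y − 42.359)² = 9.7747342857²
eq3: (x − 21.652)² + (y − 44.755)² = 62.8464135565²
eq3−eq2, eq3−eq1 (x²,y² cancel):
  -122.832·x − 4.792·y = 4757.767715
  -9.948·x − 120.940·y = -3543.128927
det = -122.832·-120.940 − -4.792·-9.948 = 14807.631264
x = (4757.767715·-120.940 − -4.792·-3543.128927) / 14807.631264 = -40.005257
y = (-122.832·-3543.128927 − 4757.767715·-9.948) / 14807.631264 = 32.587243

x=-40.005 y=32.587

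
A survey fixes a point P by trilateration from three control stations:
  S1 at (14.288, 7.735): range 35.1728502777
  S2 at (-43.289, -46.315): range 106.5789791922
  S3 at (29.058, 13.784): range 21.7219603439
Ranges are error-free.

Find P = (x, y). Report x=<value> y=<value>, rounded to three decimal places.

eq1: (x − 14.288)² + (y − 7.735)² = 35.1728502777²
eq2: (x + 43.289)² + (y + 46.315)² = 106.5789791922²
eq3: (x − 29.058)² + (y − 13.784)² = 21.7219603439²
eq3−eq2, eq3−eq1 (x²,y² cancel):
  -144.694·x − 120.198·y = -7902.584518
  -29.540·x − 12.098·y = -1535.674686
det = -144.694·-12.098 − -120.198·-29.540 = -1800.140908
x = (-7902.584518·-12.098 − -120.198·-1535.674686) / -1800.140908 = 49.429219
y = (-144.694·-1535.674686 − -7902.584518·-29.540) / -1800.140908 = 6.243641

x=49.429 y=6.244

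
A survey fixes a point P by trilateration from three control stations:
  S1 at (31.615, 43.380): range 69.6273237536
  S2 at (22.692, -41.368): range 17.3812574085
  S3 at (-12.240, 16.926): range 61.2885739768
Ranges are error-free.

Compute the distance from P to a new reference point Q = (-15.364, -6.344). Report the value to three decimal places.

50.696

eq1: (x − 31.615)² + (y − 43.380)² = 69.6273237536²
eq2: (x − 22.692)² + (y + 41.368)² = 17.3812574085²
eq3: (x + 12.240)² + (y − 16.926)² = 61.2885739768²
eq3−eq1, eq3−eq2 (x²,y² cancel):
  87.710·x + 52.908·y = 1353.350636
  69.864·x − 116.588·y = 5244.112403
det = 87.710·-116.588 − 52.908·69.864 = -13922.297992
x = (1353.350636·-116.588 − 52.908·5244.112403) / -13922.297992 = 31.262076
y = (87.710·5244.112403 − 1353.350636·69.864) / -13922.297992 = -26.246429
|P − Q| = √((31.262076 − -15.364)² + (-26.246429 − -6.344)²) = 50.696131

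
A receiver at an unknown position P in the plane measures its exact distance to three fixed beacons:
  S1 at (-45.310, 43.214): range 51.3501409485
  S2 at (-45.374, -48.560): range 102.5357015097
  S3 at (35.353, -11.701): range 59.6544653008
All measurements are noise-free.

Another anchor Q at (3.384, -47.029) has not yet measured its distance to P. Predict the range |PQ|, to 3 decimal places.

87.272

eq1: (x + 45.310)² + (y − 43.214)² = 51.3501409485²
eq2: (x + 45.374)² + (y + 48.560)² = 102.5357015097²
eq3: (x − 35.353)² + (y + 11.701)² = 59.6544653008²
eq2−eq1, eq2−eq3 (x²,y² cancel):
  0.128·x + 183.548·y = 7380.305529
  161.454·x + 73.718·y = 3924.789388
det = 0.128·73.718 − 183.548·161.454 = -29625.122888
x = (7380.305529·73.718 − 183.548·3924.789388) / -29625.122888 = 5.951904
y = (0.128·3924.789388 − 7380.305529·161.454) / -29625.122888 = 40.204980
|P − Q| = √((5.951904 − 3.384)² + (40.204980 − -47.029)²) = 87.271768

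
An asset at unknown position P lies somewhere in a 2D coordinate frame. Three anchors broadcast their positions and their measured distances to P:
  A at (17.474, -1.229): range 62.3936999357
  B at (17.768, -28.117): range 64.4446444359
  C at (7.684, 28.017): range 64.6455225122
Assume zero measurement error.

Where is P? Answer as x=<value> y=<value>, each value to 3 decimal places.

eq1: (x − 17.474)² + (y + 1.229)² = 62.3936999357²
eq2: (x − 17.768)² + (y + 28.117)² = 64.4446444359²
eq3: (x − 7.684)² + (y − 28.017)² = 64.6455225122²
eq2−eq1, eq2−eq3 (x²,y² cancel):
  -0.588·x + 53.776·y = -539.277991
  -20.168·x + 112.268·y = -288.202752
det = -0.588·112.268 − 53.776·-20.168 = 1018.540784
x = (-539.277991·112.268 − 53.776·-288.202752) / 1018.540784 = -44.225299
y = (-0.588·-288.202752 − -539.277991·-20.168) / 1018.540784 = -10.511798

x=-44.225 y=-10.512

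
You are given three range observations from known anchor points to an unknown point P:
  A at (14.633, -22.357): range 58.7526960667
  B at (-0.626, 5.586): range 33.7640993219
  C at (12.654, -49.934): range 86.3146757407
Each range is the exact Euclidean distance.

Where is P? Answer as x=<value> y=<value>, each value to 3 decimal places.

eq1: (x − 14.633)² + (y + 22.357)² = 58.7526960667²
eq2: (x + 0.626)² + (y − 5.586)² = 33.7640993219²
eq3: (x − 12.654)² + (y + 49.934)² = 86.3146757407²
eq1−eq2, eq1−eq3 (x²,y² cancel):
  -30.518·x + 55.886·y = 1629.500026
  -3.958·x − 55.154·y = -2058.776019
det = -30.518·-55.154 − 55.886·-3.958 = 1904.386560
x = (1629.500026·-55.154 − 55.886·-2058.776019) / 1904.386560 = 13.223845
y = (-30.518·-2058.776019 − 1629.500026·-3.958) / 1904.386560 = 36.378795

x=13.224 y=36.379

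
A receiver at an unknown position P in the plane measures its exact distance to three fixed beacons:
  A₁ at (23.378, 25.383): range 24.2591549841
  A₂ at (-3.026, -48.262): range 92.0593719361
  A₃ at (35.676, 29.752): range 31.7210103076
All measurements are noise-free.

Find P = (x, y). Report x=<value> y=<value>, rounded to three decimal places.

eq1: (x − 23.378)² + (y − 25.383)² = 24.2591549841²
eq2: (x + 3.026)² + (y + 48.262)² = 92.0593719361²
eq3: (x − 35.676)² + (y − 29.752)² = 31.7210103076²
eq1−eq2, eq1−eq3 (x²,y² cancel):
  -52.808·x − 147.290·y = -6738.871614
  24.596·x + 8.738·y = 549.415013
det = -52.808·8.738 − -147.290·24.596 = 3161.308536
x = (-6738.871614·8.738 − -147.290·549.415013) / 3161.308536 = 6.971505
y = (-52.808·549.415013 − -6738.871614·24.596) / 3161.308536 = 43.252905

x=6.972 y=43.253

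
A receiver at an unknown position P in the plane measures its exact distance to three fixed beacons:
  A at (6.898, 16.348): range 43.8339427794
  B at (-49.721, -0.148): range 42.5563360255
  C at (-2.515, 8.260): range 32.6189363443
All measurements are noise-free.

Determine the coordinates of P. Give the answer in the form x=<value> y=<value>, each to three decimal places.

eq1: (x − 6.898)² + (y − 16.348)² = 43.8339427794²
eq2: (x + 49.721)² + (y + 0.148)² = 42.5563360255²
eq3: (x + 2.515)² + (y − 8.260)² = 32.6189363443²
eq2−eq3, eq2−eq1 (x²,y² cancel):
  94.412·x + 16.816·y = -1650.600192
  113.238·x + 32.992·y = -2267.733041
det = 94.412·32.992 − 16.816·113.238 = 1210.630496
x = (-1650.600192·32.992 − 16.816·-2267.733041) / 1210.630496 = -13.482564
y = (94.412·-2267.733041 − -1650.600192·113.238) / 1210.630496 = -22.459823

x=-13.483 y=-22.460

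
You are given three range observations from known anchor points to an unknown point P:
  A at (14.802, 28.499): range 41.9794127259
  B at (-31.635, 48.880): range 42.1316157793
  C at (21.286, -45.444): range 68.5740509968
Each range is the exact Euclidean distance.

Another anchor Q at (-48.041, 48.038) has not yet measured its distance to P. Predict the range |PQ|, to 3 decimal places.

47.949

eq1: (x − 14.802)² + (y − 28.499)² = 41.9794127259²
eq2: (x + 31.635)² + (y − 48.880)² = 42.1316157793²
eq3: (x − 21.286)² + (y + 45.444)² = 68.5740509968²
eq2−eq3, eq2−eq1 (x²,y² cancel):
  105.842·x − 188.648·y = -3799.104115
  92.874·x − 40.762·y = -2345.933465
det = 105.842·-40.762 − -188.648·92.874 = 13206.162748
x = (-3799.104115·-40.762 − -188.648·-2345.933465) / 13206.162748 = -21.785024
y = (105.842·-2345.933465 − -3799.104115·92.874) / 13206.162748 = 7.915979
|P − Q| = √((-21.785024 − -48.041)² + (7.915979 − 48.038)²) = 47.949482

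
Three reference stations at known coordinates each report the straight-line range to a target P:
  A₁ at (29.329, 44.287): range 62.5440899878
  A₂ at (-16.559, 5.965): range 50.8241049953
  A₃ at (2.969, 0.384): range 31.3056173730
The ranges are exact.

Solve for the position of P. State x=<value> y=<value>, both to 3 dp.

eq1: (x − 29.329)² + (y − 44.287)² = 62.5440899878²
eq2: (x + 16.559)² + (y − 5.965)² = 50.8241049953²
eq3: (x − 2.969)² + (y − 0.384)² = 31.3056173730²
eq2−eq1, eq2−eq3 (x²,y² cancel):
  91.776·x + 76.644·y = 1183.073360
  39.056·x − 11.162·y = 1302.228680
det = 91.776·-11.162 − 76.644·39.056 = -4017.811776
x = (1183.073360·-11.162 − 76.644·1302.228680) / -4017.811776 = 28.128117
y = (91.776·1302.228680 − 1183.073360·39.056) / -4017.811776 = -18.245560

x=28.128 y=-18.246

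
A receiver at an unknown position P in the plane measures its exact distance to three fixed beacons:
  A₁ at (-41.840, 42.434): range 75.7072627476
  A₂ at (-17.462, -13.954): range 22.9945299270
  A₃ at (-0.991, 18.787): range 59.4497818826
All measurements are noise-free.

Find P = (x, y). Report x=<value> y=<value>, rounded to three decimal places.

x=-31.054 y=-32.501

eq1: (x + 41.840)² + (y − 42.434)² = 75.7072627476²
eq2: (x + 17.462)² + (y + 13.954)² = 22.9945299270²
eq3: (x + 0.991)² + (y − 18.787)² = 59.4497818826²
eq2−eq1, eq2−eq3 (x²,y² cancel):
  -48.756·x + 112.776·y = -2151.246830
  32.942·x + 65.482·y = -3151.230269
det = -48.756·65.482 − 112.776·32.942 = -6907.707384
x = (-2151.246830·65.482 − 112.776·-3151.230269) / -6907.707384 = -31.054471
y = (-48.756·-3151.230269 − -2151.246830·32.942) / -6907.707384 = -32.501052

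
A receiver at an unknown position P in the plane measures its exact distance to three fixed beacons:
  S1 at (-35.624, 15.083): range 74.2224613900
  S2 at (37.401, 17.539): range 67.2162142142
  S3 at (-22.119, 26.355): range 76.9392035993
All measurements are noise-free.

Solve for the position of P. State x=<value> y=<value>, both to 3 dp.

eq1: (x + 35.624)² + (y − 15.083)² = 74.2224613900²
eq2: (x − 37.401)² + (y − 17.539)² = 67.2162142142²
eq3: (x + 22.119)² + (y − 26.355)² = 76.9392035993²
eq1−eq2, eq1−eq3 (x²,y² cancel):
  146.050·x + 4.912·y = 1200.839378
  27.010·x + 22.544·y = -723.397355
det = 146.050·22.544 − 4.912·27.010 = 3159.878080
x = (1200.839378·22.544 − 4.912·-723.397355) / 3159.878080 = 9.691846
y = (146.050·-723.397355 − 1200.839378·27.010) / 3159.878080 = -43.700058

x=9.692 y=-43.700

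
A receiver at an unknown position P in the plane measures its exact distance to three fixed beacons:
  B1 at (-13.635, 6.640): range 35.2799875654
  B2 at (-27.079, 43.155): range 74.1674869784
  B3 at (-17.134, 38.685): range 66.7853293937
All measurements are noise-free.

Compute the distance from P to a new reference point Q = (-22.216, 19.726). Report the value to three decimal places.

eq1: (x + 13.635)² + (y − 6.640)² = 35.2799875654²
eq2: (x + 27.079)² + (y − 43.155)² = 74.1674869784²
eq3: (x + 17.134)² + (y − 38.685)² = 66.7853293937²
eq1−eq2, eq1−eq3 (x²,y² cancel):
  -26.888·x + 73.030·y = -1890.515161
  -6.998·x + 64.090·y = -1655.502344
det = -26.888·64.090 − 73.030·-6.998 = -1212.187980
x = (-1890.515161·64.090 − 73.030·-1655.502344) / -1212.187980 = 0.215957
y = (-26.888·-1655.502344 − -1890.515161·-6.998) / -1212.187980 = -25.807319
|P − Q| = √((0.215957 − -22.216)² + (-25.807319 − 19.726)²) = 50.758998

50.759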